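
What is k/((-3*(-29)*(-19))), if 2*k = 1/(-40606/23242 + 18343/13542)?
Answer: 26228597/34040351873 ≈ 0.00077051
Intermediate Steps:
k = -78685791/61779223 (k = 1/(2*(-40606/23242 + 18343/13542)) = 1/(2*(-40606*1/23242 + 18343*(1/13542))) = 1/(2*(-20303/11621 + 18343/13542)) = 1/(2*(-61779223/157371582)) = (½)*(-157371582/61779223) = -78685791/61779223 ≈ -1.2737)
k/((-3*(-29)*(-19))) = -78685791/(61779223*(-3*(-29)*(-19))) = -78685791/(61779223*(87*(-19))) = -78685791/61779223/(-1653) = -78685791/61779223*(-1/1653) = 26228597/34040351873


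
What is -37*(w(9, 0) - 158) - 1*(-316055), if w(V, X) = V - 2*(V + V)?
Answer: 322900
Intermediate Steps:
w(V, X) = -3*V (w(V, X) = V - 4*V = -3*V)
-37*(w(9, 0) - 158) - 1*(-316055) = -37*(-3*9 - 158) - 1*(-316055) = -37*(-27 - 158) + 316055 = -37*(-185) + 316055 = 6845 + 316055 = 322900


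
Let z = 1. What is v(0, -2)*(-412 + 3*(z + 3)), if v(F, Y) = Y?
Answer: 800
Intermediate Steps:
v(0, -2)*(-412 + 3*(z + 3)) = -2*(-412 + 3*(1 + 3)) = -2*(-412 + 3*4) = -2*(-412 + 12) = -2*(-400) = 800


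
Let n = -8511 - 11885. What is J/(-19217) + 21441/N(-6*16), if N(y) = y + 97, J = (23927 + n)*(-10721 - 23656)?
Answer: 48492444/1747 ≈ 27758.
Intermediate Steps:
n = -20396
J = -121385187 (J = (23927 - 20396)*(-10721 - 23656) = 3531*(-34377) = -121385187)
N(y) = 97 + y
J/(-19217) + 21441/N(-6*16) = -121385187/(-19217) + 21441/(97 - 6*16) = -121385187*(-1/19217) + 21441/(97 - 96) = 11035017/1747 + 21441/1 = 11035017/1747 + 21441*1 = 11035017/1747 + 21441 = 48492444/1747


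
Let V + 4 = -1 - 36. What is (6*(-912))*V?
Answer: 224352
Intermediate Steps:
V = -41 (V = -4 + (-1 - 36) = -4 - 37 = -41)
(6*(-912))*V = (6*(-912))*(-41) = -5472*(-41) = 224352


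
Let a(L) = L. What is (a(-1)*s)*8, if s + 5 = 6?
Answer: -8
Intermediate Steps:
s = 1 (s = -5 + 6 = 1)
(a(-1)*s)*8 = -1*1*8 = -1*8 = -8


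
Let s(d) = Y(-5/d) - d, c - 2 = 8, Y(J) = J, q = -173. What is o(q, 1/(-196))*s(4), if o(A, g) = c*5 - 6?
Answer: -231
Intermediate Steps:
c = 10 (c = 2 + 8 = 10)
o(A, g) = 44 (o(A, g) = 10*5 - 6 = 50 - 6 = 44)
s(d) = -d - 5/d (s(d) = -5/d - d = -d - 5/d)
o(q, 1/(-196))*s(4) = 44*(-1*4 - 5/4) = 44*(-4 - 5*¼) = 44*(-4 - 5/4) = 44*(-21/4) = -231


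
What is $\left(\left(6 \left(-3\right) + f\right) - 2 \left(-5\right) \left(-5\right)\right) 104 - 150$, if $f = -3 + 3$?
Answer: $-7222$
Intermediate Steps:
$f = 0$
$\left(\left(6 \left(-3\right) + f\right) - 2 \left(-5\right) \left(-5\right)\right) 104 - 150 = \left(\left(6 \left(-3\right) + 0\right) - 2 \left(-5\right) \left(-5\right)\right) 104 - 150 = \left(\left(-18 + 0\right) - \left(-10\right) \left(-5\right)\right) 104 - 150 = \left(-18 - 50\right) 104 - 150 = \left(-68\right) 104 - 150 = -7072 - 150 = -7222$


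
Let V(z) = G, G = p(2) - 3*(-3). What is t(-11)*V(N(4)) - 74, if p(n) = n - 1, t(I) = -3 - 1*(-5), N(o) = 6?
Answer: -54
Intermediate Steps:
t(I) = 2 (t(I) = -3 + 5 = 2)
p(n) = -1 + n
G = 10 (G = (-1 + 2) - 3*(-3) = 1 + 9 = 10)
V(z) = 10
t(-11)*V(N(4)) - 74 = 2*10 - 74 = 20 - 74 = -54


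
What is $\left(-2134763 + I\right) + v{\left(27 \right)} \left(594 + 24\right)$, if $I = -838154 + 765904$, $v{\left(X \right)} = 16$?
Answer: $-2197125$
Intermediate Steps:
$I = -72250$
$\left(-2134763 + I\right) + v{\left(27 \right)} \left(594 + 24\right) = \left(-2134763 - 72250\right) + 16 \left(594 + 24\right) = -2207013 + 16 \cdot 618 = -2207013 + 9888 = -2197125$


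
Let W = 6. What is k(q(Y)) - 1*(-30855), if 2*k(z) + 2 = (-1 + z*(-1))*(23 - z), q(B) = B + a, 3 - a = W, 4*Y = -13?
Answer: 989785/32 ≈ 30931.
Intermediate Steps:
Y = -13/4 (Y = (¼)*(-13) = -13/4 ≈ -3.2500)
a = -3 (a = 3 - 1*6 = 3 - 6 = -3)
q(B) = -3 + B (q(B) = B - 3 = -3 + B)
k(z) = -1 + (-1 - z)*(23 - z)/2 (k(z) = -1 + ((-1 + z*(-1))*(23 - z))/2 = -1 + ((-1 - z)*(23 - z))/2 = -1 + (-1 - z)*(23 - z)/2)
k(q(Y)) - 1*(-30855) = (-25/2 + (-3 - 13/4)²/2 - 11*(-3 - 13/4)) - 1*(-30855) = (-25/2 + (-25/4)²/2 - 11*(-25/4)) + 30855 = (-25/2 + (½)*(625/16) + 275/4) + 30855 = (-25/2 + 625/32 + 275/4) + 30855 = 2425/32 + 30855 = 989785/32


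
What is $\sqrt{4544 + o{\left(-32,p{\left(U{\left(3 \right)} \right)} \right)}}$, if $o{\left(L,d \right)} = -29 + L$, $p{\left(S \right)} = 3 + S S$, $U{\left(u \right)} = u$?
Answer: $\sqrt{4483} \approx 66.955$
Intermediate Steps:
$p{\left(S \right)} = 3 + S^{2}$
$\sqrt{4544 + o{\left(-32,p{\left(U{\left(3 \right)} \right)} \right)}} = \sqrt{4544 - 61} = \sqrt{4483}$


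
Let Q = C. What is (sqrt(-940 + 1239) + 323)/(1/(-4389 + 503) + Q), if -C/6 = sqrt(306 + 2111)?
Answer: 1255178/1313967863951 - 29265730248*sqrt(2417)/1313967863951 - 90605976*sqrt(722683)/1313967863951 + 3886*sqrt(299)/1313967863951 ≈ -1.1536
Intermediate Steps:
C = -6*sqrt(2417) (C = -6*sqrt(306 + 2111) = -6*sqrt(2417) ≈ -294.98)
Q = -6*sqrt(2417) ≈ -294.98
(sqrt(-940 + 1239) + 323)/(1/(-4389 + 503) + Q) = (sqrt(-940 + 1239) + 323)/(1/(-4389 + 503) - 6*sqrt(2417)) = (sqrt(299) + 323)/(1/(-3886) - 6*sqrt(2417)) = (323 + sqrt(299))/(-1/3886 - 6*sqrt(2417))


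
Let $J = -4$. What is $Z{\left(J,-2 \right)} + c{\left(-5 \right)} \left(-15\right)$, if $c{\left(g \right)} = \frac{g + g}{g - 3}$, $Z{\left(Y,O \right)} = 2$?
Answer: $- \frac{67}{4} \approx -16.75$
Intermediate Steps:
$c{\left(g \right)} = \frac{2 g}{-3 + g}$
$Z{\left(J,-2 \right)} + c{\left(-5 \right)} \left(-15\right) = 2 + 2 \left(-5\right) \frac{1}{-3 - 5} \left(-15\right) = 2 + 2 \left(-5\right) \frac{1}{-8} \left(-15\right) = 2 + 2 \left(-5\right) \left(- \frac{1}{8}\right) \left(-15\right) = 2 + \frac{5}{4} \left(-15\right) = 2 - \frac{75}{4} = - \frac{67}{4}$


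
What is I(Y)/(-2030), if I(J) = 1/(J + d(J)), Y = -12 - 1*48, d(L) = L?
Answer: 1/243600 ≈ 4.1051e-6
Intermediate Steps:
Y = -60 (Y = -12 - 48 = -60)
I(J) = 1/(2*J) (I(J) = 1/(J + J) = 1/(2*J))
I(Y)/(-2030) = ((1/2)/(-60))/(-2030) = ((1/2)*(-1/60))*(-1/2030) = -1/120*(-1/2030) = 1/243600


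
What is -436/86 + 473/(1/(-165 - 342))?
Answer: -10312091/43 ≈ -2.3982e+5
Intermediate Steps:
-436/86 + 473/(1/(-165 - 342)) = -436*1/86 + 473/(1/(-507)) = -218/43 + 473/(-1/507) = -218/43 + 473*(-507) = -218/43 - 239811 = -10312091/43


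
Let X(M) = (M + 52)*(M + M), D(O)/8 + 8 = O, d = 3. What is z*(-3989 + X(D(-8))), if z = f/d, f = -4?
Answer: -61868/3 ≈ -20623.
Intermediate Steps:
D(O) = -64 + 8*O
X(M) = 2*M*(52 + M) (X(M) = (52 + M)*(2*M) = 2*M*(52 + M))
z = -4/3 ≈ -1.3333
z*(-3989 + X(D(-8))) = -4*(-3989 + 2*(-64 + 8*(-8))*(52 + (-64 + 8*(-8))))/3 = -4*(-3989 + 2*(-64 - 64)*(52 + (-64 - 64)))/3 = -4*(-3989 + 2*(-128)*(52 - 128))/3 = -4*(-3989 + 2*(-128)*(-76))/3 = -4*(-3989 + 19456)/3 = -4/3*15467 = -61868/3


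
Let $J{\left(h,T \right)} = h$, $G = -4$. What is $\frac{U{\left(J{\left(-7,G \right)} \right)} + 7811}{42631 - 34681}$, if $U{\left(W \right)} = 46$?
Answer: $\frac{2619}{2650} \approx 0.9883$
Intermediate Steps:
$\frac{U{\left(J{\left(-7,G \right)} \right)} + 7811}{42631 - 34681} = \frac{46 + 7811}{42631 - 34681} = \frac{7857}{7950} = 7857 \cdot \frac{1}{7950} = \frac{2619}{2650}$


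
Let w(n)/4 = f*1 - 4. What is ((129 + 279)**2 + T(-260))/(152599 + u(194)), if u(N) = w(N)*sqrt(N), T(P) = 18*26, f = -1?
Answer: 25473656268/23286377201 + 3338640*sqrt(194)/23286377201 ≈ 1.0959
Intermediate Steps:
w(n) = -20 (w(n) = 4*(-1*1 - 4) = 4*(-1 - 4) = 4*(-5) = -20)
T(P) = 468
u(N) = -20*sqrt(N)
((129 + 279)**2 + T(-260))/(152599 + u(194)) = ((129 + 279)**2 + 468)/(152599 - 20*sqrt(194)) = (408**2 + 468)/(152599 - 20*sqrt(194)) = (166464 + 468)/(152599 - 20*sqrt(194)) = 166932/(152599 - 20*sqrt(194))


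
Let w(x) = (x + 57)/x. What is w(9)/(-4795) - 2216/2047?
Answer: -31922194/29446095 ≈ -1.0841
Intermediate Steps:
w(x) = (57 + x)/x
w(9)/(-4795) - 2216/2047 = ((57 + 9)/9)/(-4795) - 2216/2047 = ((1/9)*66)*(-1/4795) - 2216*1/2047 = (22/3)*(-1/4795) - 2216/2047 = -22/14385 - 2216/2047 = -31922194/29446095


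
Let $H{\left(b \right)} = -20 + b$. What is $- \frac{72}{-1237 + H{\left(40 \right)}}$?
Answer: $\frac{72}{1217} \approx 0.059162$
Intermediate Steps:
$- \frac{72}{-1237 + H{\left(40 \right)}} = - \frac{72}{-1237 + \left(-20 + 40\right)} = - \frac{72}{-1237 + 20} = - \frac{72}{-1217} = \left(-72\right) \left(- \frac{1}{1217}\right) = \frac{72}{1217}$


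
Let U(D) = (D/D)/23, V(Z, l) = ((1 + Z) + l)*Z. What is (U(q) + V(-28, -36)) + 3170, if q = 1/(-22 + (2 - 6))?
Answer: 113483/23 ≈ 4934.0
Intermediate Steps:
V(Z, l) = Z*(1 + Z + l) (V(Z, l) = (1 + Z + l)*Z = Z*(1 + Z + l))
q = -1/26 (q = 1/(-22 - 4) = 1/(-26) = -1/26 ≈ -0.038462)
U(D) = 1/23 (U(D) = 1*(1/23) = 1/23)
(U(q) + V(-28, -36)) + 3170 = (1/23 - 28*(1 - 28 - 36)) + 3170 = (1/23 - 28*(-63)) + 3170 = (1/23 + 1764) + 3170 = 40573/23 + 3170 = 113483/23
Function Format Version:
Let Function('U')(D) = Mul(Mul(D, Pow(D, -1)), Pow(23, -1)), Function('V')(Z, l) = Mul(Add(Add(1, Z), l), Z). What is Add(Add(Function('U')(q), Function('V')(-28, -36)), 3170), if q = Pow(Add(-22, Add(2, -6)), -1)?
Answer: Rational(113483, 23) ≈ 4934.0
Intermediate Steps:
Function('V')(Z, l) = Mul(Z, Add(1, Z, l)) (Function('V')(Z, l) = Mul(Add(1, Z, l), Z) = Mul(Z, Add(1, Z, l)))
q = Rational(-1, 26) (q = Pow(Add(-22, -4), -1) = Pow(-26, -1) = Rational(-1, 26) ≈ -0.038462)
Function('U')(D) = Rational(1, 23) (Function('U')(D) = Mul(1, Rational(1, 23)) = Rational(1, 23))
Add(Add(Function('U')(q), Function('V')(-28, -36)), 3170) = Add(Add(Rational(1, 23), Mul(-28, Add(1, -28, -36))), 3170) = Add(Add(Rational(1, 23), Mul(-28, -63)), 3170) = Add(Add(Rational(1, 23), 1764), 3170) = Add(Rational(40573, 23), 3170) = Rational(113483, 23)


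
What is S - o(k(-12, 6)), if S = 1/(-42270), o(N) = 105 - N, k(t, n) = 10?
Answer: -4015651/42270 ≈ -95.000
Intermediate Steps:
S = -1/42270 ≈ -2.3657e-5
S - o(k(-12, 6)) = -1/42270 - (105 - 1*10) = -1/42270 - (105 - 10) = -1/42270 - 1*95 = -1/42270 - 95 = -4015651/42270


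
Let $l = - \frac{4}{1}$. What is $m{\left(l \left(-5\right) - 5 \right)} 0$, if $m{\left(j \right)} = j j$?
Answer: $0$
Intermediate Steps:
$l = -4$ ($l = \left(-4\right) 1 = -4$)
$m{\left(j \right)} = j^{2}$
$m{\left(l \left(-5\right) - 5 \right)} 0 = \left(\left(-4\right) \left(-5\right) - 5\right)^{2} \cdot 0 = \left(20 - 5\right)^{2} \cdot 0 = 15^{2} \cdot 0 = 225 \cdot 0 = 0$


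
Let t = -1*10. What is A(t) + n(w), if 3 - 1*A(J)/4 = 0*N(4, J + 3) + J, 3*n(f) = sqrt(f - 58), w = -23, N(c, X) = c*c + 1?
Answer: 52 + 3*I ≈ 52.0 + 3.0*I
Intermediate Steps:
N(c, X) = 1 + c**2 (N(c, X) = c**2 + 1 = 1 + c**2)
n(f) = sqrt(-58 + f)/3 (n(f) = sqrt(f - 58)/3 = sqrt(-58 + f)/3)
t = -10
A(J) = 12 - 4*J (A(J) = 12 - 4*(0*(1 + 4**2) + J) = 12 - 4*(0*(1 + 16) + J) = 12 - 4*(0*17 + J) = 12 - 4*(0 + J) = 12 - 4*J)
A(t) + n(w) = (12 - 4*(-10)) + sqrt(-58 - 23)/3 = (12 + 40) + sqrt(-81)/3 = 52 + (9*I)/3 = 52 + 3*I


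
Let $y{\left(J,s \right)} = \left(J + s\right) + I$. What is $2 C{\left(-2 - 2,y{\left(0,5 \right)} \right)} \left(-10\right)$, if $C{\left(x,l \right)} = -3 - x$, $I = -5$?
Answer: $-20$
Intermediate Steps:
$y{\left(J,s \right)} = -5 + J + s$ ($y{\left(J,s \right)} = \left(J + s\right) - 5 = -5 + J + s$)
$2 C{\left(-2 - 2,y{\left(0,5 \right)} \right)} \left(-10\right) = 2 \left(-3 - \left(-2 - 2\right)\right) \left(-10\right) = 2 \left(-3 - -4\right) \left(-10\right) = 2 \left(-3 + 4\right) \left(-10\right) = 2 \cdot 1 \left(-10\right) = 2 \left(-10\right) = -20$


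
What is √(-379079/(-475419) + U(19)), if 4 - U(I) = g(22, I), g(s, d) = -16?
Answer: √4700685870321/475419 ≈ 4.5604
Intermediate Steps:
U(I) = 20 (U(I) = 4 - 1*(-16) = 4 + 16 = 20)
√(-379079/(-475419) + U(19)) = √(-379079/(-475419) + 20) = √(-379079*(-1/475419) + 20) = √(379079/475419 + 20) = √(9887459/475419) = √4700685870321/475419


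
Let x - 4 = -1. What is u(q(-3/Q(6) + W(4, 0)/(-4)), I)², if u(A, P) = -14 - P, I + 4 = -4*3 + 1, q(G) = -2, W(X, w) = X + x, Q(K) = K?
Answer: 1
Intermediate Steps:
x = 3 (x = 4 - 1 = 3)
W(X, w) = 3 + X (W(X, w) = X + 3 = 3 + X)
I = -15 (I = -4 + (-4*3 + 1) = -4 + (-12 + 1) = -4 - 11 = -15)
u(q(-3/Q(6) + W(4, 0)/(-4)), I)² = (-14 - 1*(-15))² = (-14 + 15)² = 1² = 1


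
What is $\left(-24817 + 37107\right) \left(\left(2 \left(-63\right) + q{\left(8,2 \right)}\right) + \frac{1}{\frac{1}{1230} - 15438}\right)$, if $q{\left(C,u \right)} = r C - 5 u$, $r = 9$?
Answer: $- \frac{14935797664540}{18988739} \approx -7.8656 \cdot 10^{5}$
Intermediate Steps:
$q{\left(C,u \right)} = - 5 u + 9 C$ ($q{\left(C,u \right)} = 9 C - 5 u = - 5 u + 9 C$)
$\left(-24817 + 37107\right) \left(\left(2 \left(-63\right) + q{\left(8,2 \right)}\right) + \frac{1}{\frac{1}{1230} - 15438}\right) = \left(-24817 + 37107\right) \left(\left(2 \left(-63\right) + \left(\left(-5\right) 2 + 9 \cdot 8\right)\right) + \frac{1}{\frac{1}{1230} - 15438}\right) = 12290 \left(\left(-126 + \left(-10 + 72\right)\right) + \frac{1}{\frac{1}{1230} - 15438}\right) = 12290 \left(\left(-126 + 62\right) + \frac{1}{- \frac{18988739}{1230}}\right) = 12290 \left(-64 - \frac{1230}{18988739}\right) = 12290 \left(- \frac{1215280526}{18988739}\right) = - \frac{14935797664540}{18988739}$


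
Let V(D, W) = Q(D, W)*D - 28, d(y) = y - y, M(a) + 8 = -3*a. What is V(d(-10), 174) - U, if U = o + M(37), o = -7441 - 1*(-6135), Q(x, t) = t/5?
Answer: 1397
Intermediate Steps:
Q(x, t) = t/5 (Q(x, t) = t*(⅕) = t/5)
M(a) = -8 - 3*a
o = -1306 (o = -7441 + 6135 = -1306)
d(y) = 0
U = -1425 (U = -1306 + (-8 - 3*37) = -1306 + (-8 - 111) = -1306 - 119 = -1425)
V(D, W) = -28 + D*W/5 (V(D, W) = (W/5)*D - 28 = D*W/5 - 28 = -28 + D*W/5)
V(d(-10), 174) - U = (-28 + (⅕)*0*174) - 1*(-1425) = (-28 + 0) + 1425 = -28 + 1425 = 1397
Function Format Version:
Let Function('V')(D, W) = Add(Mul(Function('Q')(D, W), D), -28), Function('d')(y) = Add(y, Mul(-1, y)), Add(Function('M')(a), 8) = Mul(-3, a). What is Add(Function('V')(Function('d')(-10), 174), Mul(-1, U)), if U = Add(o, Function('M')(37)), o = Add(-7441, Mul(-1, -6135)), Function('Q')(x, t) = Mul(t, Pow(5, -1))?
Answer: 1397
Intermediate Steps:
Function('Q')(x, t) = Mul(Rational(1, 5), t) (Function('Q')(x, t) = Mul(t, Rational(1, 5)) = Mul(Rational(1, 5), t))
Function('M')(a) = Add(-8, Mul(-3, a))
o = -1306 (o = Add(-7441, 6135) = -1306)
Function('d')(y) = 0
U = -1425 (U = Add(-1306, Add(-8, Mul(-3, 37))) = Add(-1306, Add(-8, -111)) = Add(-1306, -119) = -1425)
Function('V')(D, W) = Add(-28, Mul(Rational(1, 5), D, W)) (Function('V')(D, W) = Add(Mul(Mul(Rational(1, 5), W), D), -28) = Add(Mul(Rational(1, 5), D, W), -28) = Add(-28, Mul(Rational(1, 5), D, W)))
Add(Function('V')(Function('d')(-10), 174), Mul(-1, U)) = Add(Add(-28, Mul(Rational(1, 5), 0, 174)), Mul(-1, -1425)) = Add(Add(-28, 0), 1425) = Add(-28, 1425) = 1397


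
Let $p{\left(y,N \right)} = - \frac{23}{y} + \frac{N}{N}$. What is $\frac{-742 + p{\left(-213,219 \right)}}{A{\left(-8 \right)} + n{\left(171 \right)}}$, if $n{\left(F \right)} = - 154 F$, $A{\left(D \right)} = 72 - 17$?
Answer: $\frac{157810}{5597427} \approx 0.028193$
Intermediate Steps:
$p{\left(y,N \right)} = 1 - \frac{23}{y}$ ($p{\left(y,N \right)} = - \frac{23}{y} + 1 = 1 - \frac{23}{y}$)
$A{\left(D \right)} = 55$ ($A{\left(D \right)} = 72 - 17 = 55$)
$\frac{-742 + p{\left(-213,219 \right)}}{A{\left(-8 \right)} + n{\left(171 \right)}} = \frac{-742 + \frac{-23 - 213}{-213}}{55 - 26334} = \frac{-742 - - \frac{236}{213}}{55 - 26334} = \frac{-742 + \frac{236}{213}}{-26279} = \left(- \frac{157810}{213}\right) \left(- \frac{1}{26279}\right) = \frac{157810}{5597427}$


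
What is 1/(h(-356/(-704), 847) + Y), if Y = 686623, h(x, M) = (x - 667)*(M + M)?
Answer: -8/3539347 ≈ -2.2603e-6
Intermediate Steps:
h(x, M) = 2*M*(-667 + x) (h(x, M) = (-667 + x)*(2*M) = 2*M*(-667 + x))
1/(h(-356/(-704), 847) + Y) = 1/(2*847*(-667 - 356/(-704)) + 686623) = 1/(2*847*(-667 - 356*(-1/704)) + 686623) = 1/(2*847*(-667 + 89/176) + 686623) = 1/(2*847*(-117303/176) + 686623) = 1/(-9032331/8 + 686623) = 1/(-3539347/8) = -8/3539347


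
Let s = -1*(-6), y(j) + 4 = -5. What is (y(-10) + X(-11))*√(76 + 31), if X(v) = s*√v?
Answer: -9*√107 + 6*I*√1177 ≈ -93.097 + 205.84*I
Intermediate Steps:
y(j) = -9 (y(j) = -4 - 5 = -9)
s = 6
X(v) = 6*√v
(y(-10) + X(-11))*√(76 + 31) = (-9 + 6*√(-11))*√(76 + 31) = (-9 + 6*(I*√11))*√107 = (-9 + 6*I*√11)*√107 = √107*(-9 + 6*I*√11)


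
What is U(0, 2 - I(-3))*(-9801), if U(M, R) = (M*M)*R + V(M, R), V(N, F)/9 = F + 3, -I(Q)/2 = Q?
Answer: 88209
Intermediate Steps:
I(Q) = -2*Q
V(N, F) = 27 + 9*F (V(N, F) = 9*(F + 3) = 9*(3 + F) = 27 + 9*F)
U(M, R) = 27 + 9*R + R*M**2 (U(M, R) = (M*M)*R + (27 + 9*R) = M**2*R + (27 + 9*R) = R*M**2 + (27 + 9*R) = 27 + 9*R + R*M**2)
U(0, 2 - I(-3))*(-9801) = (27 + 9*(2 - (-2)*(-3)) + (2 - (-2)*(-3))*0**2)*(-9801) = (27 + 9*(2 - 1*6) + (2 - 1*6)*0)*(-9801) = (27 + 9*(2 - 6) + (2 - 6)*0)*(-9801) = (27 + 9*(-4) - 4*0)*(-9801) = (27 - 36 + 0)*(-9801) = -9*(-9801) = 88209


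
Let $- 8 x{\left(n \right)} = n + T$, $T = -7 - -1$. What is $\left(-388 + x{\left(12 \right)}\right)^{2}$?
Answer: $\frac{2418025}{16} \approx 1.5113 \cdot 10^{5}$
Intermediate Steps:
$T = -6$ ($T = -7 + 1 = -6$)
$x{\left(n \right)} = \frac{3}{4} - \frac{n}{8}$ ($x{\left(n \right)} = - \frac{n - 6}{8} = - \frac{-6 + n}{8} = \frac{3}{4} - \frac{n}{8}$)
$\left(-388 + x{\left(12 \right)}\right)^{2} = \left(-388 + \left(\frac{3}{4} - \frac{3}{2}\right)\right)^{2} = \left(-388 - \frac{3}{4}\right)^{2} = \left(- \frac{1555}{4}\right)^{2} = \frac{2418025}{16}$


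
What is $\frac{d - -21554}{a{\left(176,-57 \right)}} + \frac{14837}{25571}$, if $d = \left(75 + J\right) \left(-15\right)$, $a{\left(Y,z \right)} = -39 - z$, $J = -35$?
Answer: $\frac{268040900}{230139} \approx 1164.7$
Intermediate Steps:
$d = -600$ ($d = \left(75 - 35\right) \left(-15\right) = 40 \left(-15\right) = -600$)
$\frac{d - -21554}{a{\left(176,-57 \right)}} + \frac{14837}{25571} = \frac{-600 - -21554}{-39 - -57} + \frac{14837}{25571} = \frac{-600 + 21554}{-39 + 57} + 14837 \cdot \frac{1}{25571} = \frac{20954}{18} + \frac{14837}{25571} = 20954 \cdot \frac{1}{18} + \frac{14837}{25571} = \frac{10477}{9} + \frac{14837}{25571} = \frac{268040900}{230139}$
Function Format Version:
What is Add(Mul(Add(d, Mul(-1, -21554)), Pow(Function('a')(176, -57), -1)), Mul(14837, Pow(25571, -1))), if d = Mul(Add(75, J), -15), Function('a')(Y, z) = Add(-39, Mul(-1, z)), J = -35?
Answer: Rational(268040900, 230139) ≈ 1164.7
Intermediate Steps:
d = -600 (d = Mul(Add(75, -35), -15) = Mul(40, -15) = -600)
Add(Mul(Add(d, Mul(-1, -21554)), Pow(Function('a')(176, -57), -1)), Mul(14837, Pow(25571, -1))) = Add(Mul(Add(-600, Mul(-1, -21554)), Pow(Add(-39, Mul(-1, -57)), -1)), Mul(14837, Pow(25571, -1))) = Add(Mul(Add(-600, 21554), Pow(Add(-39, 57), -1)), Mul(14837, Rational(1, 25571))) = Add(Mul(20954, Pow(18, -1)), Rational(14837, 25571)) = Add(Mul(20954, Rational(1, 18)), Rational(14837, 25571)) = Add(Rational(10477, 9), Rational(14837, 25571)) = Rational(268040900, 230139)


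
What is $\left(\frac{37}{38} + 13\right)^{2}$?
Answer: $\frac{281961}{1444} \approx 195.26$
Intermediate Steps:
$\left(\frac{37}{38} + 13\right)^{2} = \left(\frac{531}{38}\right)^{2} = \frac{281961}{1444}$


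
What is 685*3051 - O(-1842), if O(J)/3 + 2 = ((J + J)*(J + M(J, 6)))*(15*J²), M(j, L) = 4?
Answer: -1033848479099019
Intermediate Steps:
O(J) = -6 + 90*J³*(4 + J) (O(J) = -6 + 3*(((J + J)*(J + 4))*(15*J²)) = -6 + 3*(((2*J)*(4 + J))*(15*J²)) = -6 + 3*((2*J*(4 + J))*(15*J²)) = -6 + 3*(30*J³*(4 + J)) = -6 + 90*J³*(4 + J))
685*3051 - O(-1842) = 685*3051 - (-6 + 90*(-1842)⁴ + 360*(-1842)³) = 2089935 - (-6 + 90*11512204705296 + 360*(-6249839688)) = 2089935 - (-6 + 1036098423476640 - 2249942287680) = 2089935 - 1*1033848481188954 = 2089935 - 1033848481188954 = -1033848479099019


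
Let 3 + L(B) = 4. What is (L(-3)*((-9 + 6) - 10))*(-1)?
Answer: 13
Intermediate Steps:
L(B) = 1 (L(B) = -3 + 4 = 1)
(L(-3)*((-9 + 6) - 10))*(-1) = (1*((-9 + 6) - 10))*(-1) = (1*(-3 - 10))*(-1) = (1*(-13))*(-1) = -13*(-1) = 13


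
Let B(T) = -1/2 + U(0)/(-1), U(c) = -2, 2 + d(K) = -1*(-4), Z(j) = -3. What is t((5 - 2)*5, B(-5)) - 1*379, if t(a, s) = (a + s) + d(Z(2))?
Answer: -721/2 ≈ -360.50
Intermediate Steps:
d(K) = 2 (d(K) = -2 - 1*(-4) = -2 + 4 = 2)
B(T) = 3/2 (B(T) = -1/2 - 2/(-1) = -1*1/2 - 2*(-1) = -1/2 + 2 = 3/2)
t(a, s) = 2 + a + s (t(a, s) = (a + s) + 2 = 2 + a + s)
t((5 - 2)*5, B(-5)) - 1*379 = (2 + (5 - 2)*5 + 3/2) - 1*379 = (2 + 3*5 + 3/2) - 379 = (2 + 15 + 3/2) - 379 = 37/2 - 379 = -721/2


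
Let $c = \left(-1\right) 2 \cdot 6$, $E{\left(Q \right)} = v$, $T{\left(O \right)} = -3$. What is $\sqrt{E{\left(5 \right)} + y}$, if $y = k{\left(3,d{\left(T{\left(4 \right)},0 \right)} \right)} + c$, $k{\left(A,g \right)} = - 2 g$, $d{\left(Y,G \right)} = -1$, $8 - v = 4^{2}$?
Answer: $3 i \sqrt{2} \approx 4.2426 i$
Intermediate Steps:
$v = -8$ ($v = 8 - 4^{2} = 8 - 16 = -8$)
$E{\left(Q \right)} = -8$
$c = -12$ ($c = \left(-2\right) 6 = -12$)
$y = -10$ ($y = \left(-2\right) \left(-1\right) - 12 = 2 - 12 = -10$)
$\sqrt{E{\left(5 \right)} + y} = \sqrt{-8 - 10} = \sqrt{-18} = 3 i \sqrt{2}$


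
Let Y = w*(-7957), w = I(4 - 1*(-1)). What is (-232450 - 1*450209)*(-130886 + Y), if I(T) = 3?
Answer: 105646258863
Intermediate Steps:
w = 3
Y = -23871 (Y = 3*(-7957) = -23871)
(-232450 - 1*450209)*(-130886 + Y) = (-232450 - 1*450209)*(-130886 - 23871) = (-232450 - 450209)*(-154757) = -682659*(-154757) = 105646258863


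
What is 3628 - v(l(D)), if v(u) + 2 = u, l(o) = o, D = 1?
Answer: 3629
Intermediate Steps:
v(u) = -2 + u
3628 - v(l(D)) = 3628 - (-2 + 1) = 3628 - 1*(-1) = 3628 + 1 = 3629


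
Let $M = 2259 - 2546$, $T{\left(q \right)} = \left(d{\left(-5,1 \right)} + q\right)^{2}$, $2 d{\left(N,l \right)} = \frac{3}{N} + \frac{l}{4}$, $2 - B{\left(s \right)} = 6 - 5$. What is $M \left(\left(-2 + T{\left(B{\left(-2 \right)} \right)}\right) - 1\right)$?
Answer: $\frac{1065057}{1600} \approx 665.66$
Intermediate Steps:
$B{\left(s \right)} = 1$ ($B{\left(s \right)} = 2 - \left(6 - 5\right) = 2 - 1 = 1$)
$d{\left(N,l \right)} = \frac{l}{8} + \frac{3}{2 N}$ ($d{\left(N,l \right)} = \frac{\frac{3}{N} + \frac{l}{4}}{2} = \frac{l}{8} + \frac{3}{2 N}$)
$T{\left(q \right)} = \left(- \frac{7}{40} + q\right)^{2}$ ($T{\left(q \right)} = \left(\frac{12 - 5}{8 \left(-5\right)} + q\right)^{2} = \left(\frac{1}{8} \left(- \frac{1}{5}\right) \left(12 - 5\right) + q\right)^{2} = \left(\frac{1}{8} \left(- \frac{1}{5}\right) 7 + q\right)^{2} = \left(- \frac{7}{40} + q\right)^{2}$)
$M = -287$
$M \left(\left(-2 + T{\left(B{\left(-2 \right)} \right)}\right) - 1\right) = - 287 \left(\left(-2 + \frac{\left(-7 + 40 \cdot 1\right)^{2}}{1600}\right) - 1\right) = - 287 \left(\left(-2 + \frac{\left(-7 + 40\right)^{2}}{1600}\right) - 1\right) = - 287 \left(\left(-2 + \frac{33^{2}}{1600}\right) - 1\right) = - 287 \left(\left(-2 + \frac{1}{1600} \cdot 1089\right) - 1\right) = - 287 \left(\left(-2 + \frac{1089}{1600}\right) - 1\right) = - 287 \left(- \frac{2111}{1600} - 1\right) = \left(-287\right) \left(- \frac{3711}{1600}\right) = \frac{1065057}{1600}$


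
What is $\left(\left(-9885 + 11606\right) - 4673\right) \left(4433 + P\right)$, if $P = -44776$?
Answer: $119092536$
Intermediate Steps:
$\left(\left(-9885 + 11606\right) - 4673\right) \left(4433 + P\right) = \left(\left(-9885 + 11606\right) - 4673\right) \left(4433 - 44776\right) = \left(1721 - 4673\right) \left(-40343\right) = \left(-2952\right) \left(-40343\right) = 119092536$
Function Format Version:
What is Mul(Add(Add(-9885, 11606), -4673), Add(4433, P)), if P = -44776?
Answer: 119092536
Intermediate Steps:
Mul(Add(Add(-9885, 11606), -4673), Add(4433, P)) = Mul(Add(Add(-9885, 11606), -4673), Add(4433, -44776)) = Mul(Add(1721, -4673), -40343) = Mul(-2952, -40343) = 119092536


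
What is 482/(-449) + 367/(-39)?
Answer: -183581/17511 ≈ -10.484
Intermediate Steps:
482/(-449) + 367/(-39) = 482*(-1/449) + 367*(-1/39) = -482/449 - 367/39 = -183581/17511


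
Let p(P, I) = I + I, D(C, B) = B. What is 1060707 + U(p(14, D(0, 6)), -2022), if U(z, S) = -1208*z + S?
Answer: 1044189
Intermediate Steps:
p(P, I) = 2*I
U(z, S) = S - 1208*z
1060707 + U(p(14, D(0, 6)), -2022) = 1060707 + (-2022 - 2416*6) = 1060707 + (-2022 - 1208*12) = 1060707 + (-2022 - 14496) = 1060707 - 16518 = 1044189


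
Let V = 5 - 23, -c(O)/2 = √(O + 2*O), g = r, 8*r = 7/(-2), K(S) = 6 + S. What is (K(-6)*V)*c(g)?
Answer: 0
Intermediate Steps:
r = -7/16 (r = (7/(-2))/8 = (7*(-½))/8 = (⅛)*(-7/2) = -7/16 ≈ -0.43750)
g = -7/16 ≈ -0.43750
c(O) = -2*√3*√O (c(O) = -2*√(O + 2*O) = -2*√3*√O)
V = -18
(K(-6)*V)*c(g) = ((6 - 6)*(-18))*(-2*√3*√(-7/16)) = (0*(-18))*(-2*√3*I*√7/4) = 0*(-I*√21/2) = 0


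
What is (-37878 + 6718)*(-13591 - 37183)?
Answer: 1582117840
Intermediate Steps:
(-37878 + 6718)*(-13591 - 37183) = -31160*(-50774) = 1582117840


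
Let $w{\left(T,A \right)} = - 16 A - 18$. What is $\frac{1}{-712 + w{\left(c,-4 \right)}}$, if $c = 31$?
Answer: $- \frac{1}{666} \approx -0.0015015$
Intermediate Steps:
$w{\left(T,A \right)} = -18 - 16 A$
$\frac{1}{-712 + w{\left(c,-4 \right)}} = \frac{1}{-712 - -46} = \frac{1}{-712 + \left(-18 + 64\right)} = \frac{1}{-712 + 46} = \frac{1}{-666} = - \frac{1}{666}$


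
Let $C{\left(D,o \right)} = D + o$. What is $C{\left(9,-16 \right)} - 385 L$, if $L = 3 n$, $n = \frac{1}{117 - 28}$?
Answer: $- \frac{1778}{89} \approx -19.978$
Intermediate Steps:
$n = \frac{1}{89} \approx 0.011236$
$L = \frac{3}{89}$ ($L = 3 \cdot \frac{1}{89} = \frac{3}{89} \approx 0.033708$)
$C{\left(9,-16 \right)} - 385 L = \left(9 - 16\right) - \frac{1155}{89} = -7 - \frac{1155}{89} = - \frac{1778}{89}$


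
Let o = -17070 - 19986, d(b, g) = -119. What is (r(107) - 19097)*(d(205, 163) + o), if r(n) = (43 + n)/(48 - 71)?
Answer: 16333988675/23 ≈ 7.1017e+8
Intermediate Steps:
r(n) = -43/23 - n/23 (r(n) = (43 + n)/(-23) = (43 + n)*(-1/23) = -43/23 - n/23)
o = -37056
(r(107) - 19097)*(d(205, 163) + o) = ((-43/23 - 1/23*107) - 19097)*(-119 - 37056) = ((-43/23 - 107/23) - 19097)*(-37175) = (-150/23 - 19097)*(-37175) = -439381/23*(-37175) = 16333988675/23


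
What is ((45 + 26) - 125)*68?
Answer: -3672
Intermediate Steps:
((45 + 26) - 125)*68 = (71 - 125)*68 = -54*68 = -3672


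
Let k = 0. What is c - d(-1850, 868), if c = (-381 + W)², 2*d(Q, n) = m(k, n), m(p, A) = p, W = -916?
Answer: 1682209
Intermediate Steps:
d(Q, n) = 0 (d(Q, n) = (½)*0 = 0)
c = 1682209 (c = (-381 - 916)² = (-1297)² = 1682209)
c - d(-1850, 868) = 1682209 - 1*0 = 1682209 + 0 = 1682209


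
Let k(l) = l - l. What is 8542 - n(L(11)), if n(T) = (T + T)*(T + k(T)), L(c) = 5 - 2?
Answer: 8524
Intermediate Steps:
k(l) = 0
L(c) = 3
n(T) = 2*T² (n(T) = (T + T)*(T + 0) = (2*T)*T = 2*T²)
8542 - n(L(11)) = 8542 - 2*3² = 8542 - 2*9 = 8542 - 1*18 = 8542 - 18 = 8524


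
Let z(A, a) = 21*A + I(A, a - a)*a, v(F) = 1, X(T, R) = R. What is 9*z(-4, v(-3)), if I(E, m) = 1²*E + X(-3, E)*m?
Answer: -792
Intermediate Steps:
I(E, m) = E + E*m (I(E, m) = 1²*E + E*m = 1*E + E*m = E + E*m)
z(A, a) = 21*A + A*a (z(A, a) = 21*A + (A*(1 + (a - a)))*a = 21*A + (A*(1 + 0))*a = 21*A + (A*1)*a = 21*A + A*a)
9*z(-4, v(-3)) = 9*(-4*(21 + 1)) = 9*(-4*22) = 9*(-88) = -792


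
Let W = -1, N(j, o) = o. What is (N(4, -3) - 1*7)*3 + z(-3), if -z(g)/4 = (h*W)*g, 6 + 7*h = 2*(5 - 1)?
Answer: -234/7 ≈ -33.429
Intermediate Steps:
h = 2/7 (h = -6/7 + (2*(5 - 1))/7 = -6/7 + (2*4)/7 = -6/7 + (⅐)*8 = -6/7 + 8/7 = 2/7 ≈ 0.28571)
z(g) = 8*g/7 (z(g) = -4*(2/7)*(-1)*g = -(-8)*g/7 = 8*g/7)
(N(4, -3) - 1*7)*3 + z(-3) = (-3 - 1*7)*3 + (8/7)*(-3) = (-3 - 7)*3 - 24/7 = -10*3 - 24/7 = -30 - 24/7 = -234/7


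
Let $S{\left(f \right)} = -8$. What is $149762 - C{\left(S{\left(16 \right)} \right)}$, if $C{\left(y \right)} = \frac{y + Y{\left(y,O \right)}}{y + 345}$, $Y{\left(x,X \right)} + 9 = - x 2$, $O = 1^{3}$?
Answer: $\frac{50469795}{337} \approx 1.4976 \cdot 10^{5}$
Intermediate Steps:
$O = 1$
$Y{\left(x,X \right)} = -9 - 2 x$ ($Y{\left(x,X \right)} = -9 + - x 2 = -9 - 2 x$)
$C{\left(y \right)} = \frac{-9 - y}{345 + y}$ ($C{\left(y \right)} = \frac{y - \left(9 + 2 y\right)}{y + 345} = \frac{-9 - y}{345 + y}$)
$149762 - C{\left(S{\left(16 \right)} \right)} = 149762 - \frac{-9 - -8}{345 - 8} = 149762 - \frac{-9 + 8}{337} = 149762 - \frac{1}{337} \left(-1\right) = 149762 - - \frac{1}{337} = 149762 + \frac{1}{337} = \frac{50469795}{337}$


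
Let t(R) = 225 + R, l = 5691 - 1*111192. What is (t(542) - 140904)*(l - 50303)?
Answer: 21833905148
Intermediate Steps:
l = -105501 (l = 5691 - 111192 = -105501)
(t(542) - 140904)*(l - 50303) = ((225 + 542) - 140904)*(-105501 - 50303) = (767 - 140904)*(-155804) = -140137*(-155804) = 21833905148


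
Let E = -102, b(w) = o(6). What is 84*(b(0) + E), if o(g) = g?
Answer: -8064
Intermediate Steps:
b(w) = 6
84*(b(0) + E) = 84*(6 - 102) = 84*(-96) = -8064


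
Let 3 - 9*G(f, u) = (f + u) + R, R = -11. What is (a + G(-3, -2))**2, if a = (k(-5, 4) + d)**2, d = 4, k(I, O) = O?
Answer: 354025/81 ≈ 4370.7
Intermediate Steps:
a = 64 (a = (4 + 4)**2 = 8**2 = 64)
G(f, u) = 14/9 - f/9 - u/9 (G(f, u) = 1/3 - ((f + u) - 11)/9 = 1/3 - (-11 + f + u)/9 = 1/3 + (11/9 - f/9 - u/9) = 14/9 - f/9 - u/9)
(a + G(-3, -2))**2 = (64 + (14/9 - 1/9*(-3) - 1/9*(-2)))**2 = (64 + (14/9 + 1/3 + 2/9))**2 = (64 + 19/9)**2 = (595/9)**2 = 354025/81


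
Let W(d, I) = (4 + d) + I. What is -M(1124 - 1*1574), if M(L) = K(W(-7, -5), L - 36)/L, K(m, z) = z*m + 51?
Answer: 1313/150 ≈ 8.7533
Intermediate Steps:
W(d, I) = 4 + I + d
K(m, z) = 51 + m*z (K(m, z) = m*z + 51 = 51 + m*z)
M(L) = (339 - 8*L)/L (M(L) = (51 + (4 - 5 - 7)*(L - 36))/L = (51 - 8*(-36 + L))/L = (51 + (288 - 8*L))/L = (339 - 8*L)/L)
-M(1124 - 1*1574) = -(-8 + 339/(1124 - 1*1574)) = -(-8 + 339/(1124 - 1574)) = -(-8 + 339/(-450)) = -(-8 + 339*(-1/450)) = -(-8 - 113/150) = -1*(-1313/150) = 1313/150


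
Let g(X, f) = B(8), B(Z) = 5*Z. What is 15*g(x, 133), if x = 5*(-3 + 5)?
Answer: 600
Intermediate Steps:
x = 10 (x = 5*2 = 10)
g(X, f) = 40 (g(X, f) = 5*8 = 40)
15*g(x, 133) = 15*40 = 600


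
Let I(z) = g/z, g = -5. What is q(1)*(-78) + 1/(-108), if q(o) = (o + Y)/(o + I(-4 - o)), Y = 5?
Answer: -25273/108 ≈ -234.01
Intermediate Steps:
I(z) = -5/z
q(o) = (5 + o)/(o - 5/(-4 - o)) (q(o) = (o + 5)/(o - 5/(-4 - o)) = (5 + o)/(o - 5/(-4 - o)))
q(1)*(-78) + 1/(-108) = ((4 + 1)*(5 + 1)/(5 + 1*(4 + 1)))*(-78) + 1/(-108) = (5*6/(5 + 1*5))*(-78) - 1/108 = (5*6/(5 + 5))*(-78) - 1/108 = (5*6/10)*(-78) - 1/108 = ((⅒)*5*6)*(-78) - 1/108 = 3*(-78) - 1/108 = -234 - 1/108 = -25273/108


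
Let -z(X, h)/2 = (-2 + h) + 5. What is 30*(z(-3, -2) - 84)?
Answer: -2580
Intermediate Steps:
z(X, h) = -6 - 2*h (z(X, h) = -2*((-2 + h) + 5) = -2*(3 + h) = -6 - 2*h)
30*(z(-3, -2) - 84) = 30*((-6 - 2*(-2)) - 84) = 30*((-6 + 4) - 84) = 30*(-2 - 84) = 30*(-86) = -2580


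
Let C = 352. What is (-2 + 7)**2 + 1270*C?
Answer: 447065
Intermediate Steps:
(-2 + 7)**2 + 1270*C = (-2 + 7)**2 + 1270*352 = 5**2 + 447040 = 25 + 447040 = 447065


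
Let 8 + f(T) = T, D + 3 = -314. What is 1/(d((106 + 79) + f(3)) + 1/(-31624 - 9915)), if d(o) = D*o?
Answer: -41539/2370215341 ≈ -1.7525e-5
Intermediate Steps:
D = -317 (D = -3 - 314 = -317)
f(T) = -8 + T
d(o) = -317*o
1/(d((106 + 79) + f(3)) + 1/(-31624 - 9915)) = 1/(-317*((106 + 79) + (-8 + 3)) + 1/(-31624 - 9915)) = 1/(-317*(185 - 5) + 1/(-41539)) = 1/(-317*180 - 1/41539) = 1/(-57060 - 1/41539) = 1/(-2370215341/41539) = -41539/2370215341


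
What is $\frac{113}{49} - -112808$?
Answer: $\frac{5527705}{49} \approx 1.1281 \cdot 10^{5}$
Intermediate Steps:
$\frac{113}{49} - -112808 = 113 \cdot \frac{1}{49} + 112808 = \frac{113}{49} + 112808 = \frac{5527705}{49}$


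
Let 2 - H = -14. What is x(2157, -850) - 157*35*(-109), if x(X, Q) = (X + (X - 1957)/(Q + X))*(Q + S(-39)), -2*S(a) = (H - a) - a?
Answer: -1746166718/1307 ≈ -1.3360e+6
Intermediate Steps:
H = 16 (H = 2 - 1*(-14) = 2 + 14 = 16)
S(a) = -8 + a (S(a) = -((16 - a) - a)/2 = -(16 - 2*a)/2 = -8 + a)
x(X, Q) = (-47 + Q)*(X + (-1957 + X)/(Q + X)) (x(X, Q) = (X + (X - 1957)/(Q + X))*(Q + (-8 - 39)) = (X + (-1957 + X)/(Q + X))*(Q - 47) = (X + (-1957 + X)/(Q + X))*(-47 + Q) = (-47 + Q)*(X + (-1957 + X)/(Q + X)))
x(2157, -850) - 157*35*(-109) = (91979 - 1957*(-850) - 47*2157 - 47*2157² - 850*2157² + 2157*(-850)² - 46*(-850)*2157)/(-850 + 2157) - 157*35*(-109) = (91979 + 1663450 - 101379 - 47*4652649 - 850*4652649 + 2157*722500 + 84338700)/1307 - 5495*(-109) = (91979 + 1663450 - 101379 - 218674503 - 3954751650 + 1558432500 + 84338700)/1307 - 1*(-598955) = (1/1307)*(-2529000903) + 598955 = -2529000903/1307 + 598955 = -1746166718/1307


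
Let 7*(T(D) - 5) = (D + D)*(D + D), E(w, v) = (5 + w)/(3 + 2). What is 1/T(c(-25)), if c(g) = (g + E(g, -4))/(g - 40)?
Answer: 29575/151239 ≈ 0.19555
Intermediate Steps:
E(w, v) = 1 + w/5 (E(w, v) = (5 + w)/5 = (5 + w)*(1/5) = 1 + w/5)
c(g) = (1 + 6*g/5)/(-40 + g) (c(g) = (g + (1 + g/5))/(g - 40) = (1 + 6*g/5)/(-40 + g))
T(D) = 5 + 4*D**2/7 (T(D) = 5 + ((D + D)*(D + D))/7 = 5 + ((2*D)*(2*D))/7 = 5 + (4*D**2)/7 = 5 + 4*D**2/7)
1/T(c(-25)) = 1/(5 + 4*((5 + 6*(-25))/(5*(-40 - 25)))**2/7) = 1/(5 + 4*((1/5)*(5 - 150)/(-65))**2/7) = 1/(5 + 4*((1/5)*(-1/65)*(-145))**2/7) = 1/(5 + 4*(29/65)**2/7) = 1/(5 + (4/7)*(841/4225)) = 1/(5 + 3364/29575) = 1/(151239/29575) = 29575/151239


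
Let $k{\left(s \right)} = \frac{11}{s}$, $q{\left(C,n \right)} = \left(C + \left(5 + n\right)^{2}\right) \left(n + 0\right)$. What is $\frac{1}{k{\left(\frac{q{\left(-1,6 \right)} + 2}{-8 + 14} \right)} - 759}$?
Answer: $- \frac{361}{273966} \approx -0.0013177$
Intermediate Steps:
$q{\left(C,n \right)} = n \left(C + \left(5 + n\right)^{2}\right)$ ($q{\left(C,n \right)} = \left(C + \left(5 + n\right)^{2}\right) n = n \left(C + \left(5 + n\right)^{2}\right)$)
$\frac{1}{k{\left(\frac{q{\left(-1,6 \right)} + 2}{-8 + 14} \right)} - 759} = \frac{1}{\frac{11}{\left(6 \left(-1 + \left(5 + 6\right)^{2}\right) + 2\right) \frac{1}{-8 + 14}} - 759} = \frac{1}{\frac{11}{\left(6 \left(-1 + 11^{2}\right) + 2\right) \frac{1}{6}} - 759} = \frac{1}{\frac{11}{\left(6 \left(-1 + 121\right) + 2\right) \frac{1}{6}} - 759} = \frac{1}{\frac{11}{\left(6 \cdot 120 + 2\right) \frac{1}{6}} - 759} = \frac{1}{\frac{11}{\left(720 + 2\right) \frac{1}{6}} - 759} = \frac{1}{\frac{11}{722 \cdot \frac{1}{6}} - 759} = \frac{1}{\frac{11}{\frac{361}{3}} - 759} = \frac{1}{11 \cdot \frac{3}{361} - 759} = \frac{1}{\frac{33}{361} - 759} = \frac{1}{- \frac{273966}{361}} = - \frac{361}{273966}$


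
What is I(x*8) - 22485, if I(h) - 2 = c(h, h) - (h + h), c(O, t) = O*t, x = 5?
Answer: -20963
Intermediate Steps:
I(h) = 2 + h² - 2*h (I(h) = 2 + (h*h - (h + h)) = 2 + (h² - 2*h) = 2 + h² - 2*h)
I(x*8) - 22485 = (2 + (5*8)² - 10*8) - 22485 = (2 + 40² - 2*40) - 22485 = (2 + 1600 - 80) - 22485 = 1522 - 22485 = -20963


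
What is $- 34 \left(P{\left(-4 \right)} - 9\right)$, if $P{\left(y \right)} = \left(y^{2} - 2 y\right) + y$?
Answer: $-374$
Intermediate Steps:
$P{\left(y \right)} = y^{2} - y$
$- 34 \left(P{\left(-4 \right)} - 9\right) = - 34 \left(- 4 \left(-1 - 4\right) - 9\right) = - 34 \left(\left(-4\right) \left(-5\right) - 9\right) = - 34 \left(20 - 9\right) = \left(-34\right) 11 = -374$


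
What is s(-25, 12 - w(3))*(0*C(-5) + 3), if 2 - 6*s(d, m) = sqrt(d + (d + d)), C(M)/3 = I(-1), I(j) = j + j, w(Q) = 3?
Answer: 1 - 5*I*sqrt(3)/2 ≈ 1.0 - 4.3301*I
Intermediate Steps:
I(j) = 2*j
C(M) = -6 (C(M) = 3*(2*(-1)) = 3*(-2) = -6)
s(d, m) = 1/3 - sqrt(3)*sqrt(d)/6 (s(d, m) = 1/3 - sqrt(d + (d + d))/6 = 1/3 - sqrt(d + 2*d)/6 = 1/3 - sqrt(3)*sqrt(d)/6)
s(-25, 12 - w(3))*(0*C(-5) + 3) = (1/3 - sqrt(3)*sqrt(-25)/6)*(0*(-6) + 3) = (1/3 - sqrt(3)*5*I/6)*(0 + 3) = (1/3 - 5*I*sqrt(3)/6)*3 = 1 - 5*I*sqrt(3)/2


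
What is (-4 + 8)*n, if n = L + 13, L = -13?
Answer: 0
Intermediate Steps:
n = 0 (n = -13 + 13 = 0)
(-4 + 8)*n = (-4 + 8)*0 = 4*0 = 0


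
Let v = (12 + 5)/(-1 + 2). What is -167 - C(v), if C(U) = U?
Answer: -184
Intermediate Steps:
v = 17 (v = 17/1 = 17*1 = 17)
-167 - C(v) = -167 - 1*17 = -167 - 17 = -184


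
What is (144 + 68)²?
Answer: 44944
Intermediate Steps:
(144 + 68)² = 212² = 44944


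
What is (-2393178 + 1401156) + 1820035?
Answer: 828013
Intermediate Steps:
(-2393178 + 1401156) + 1820035 = -992022 + 1820035 = 828013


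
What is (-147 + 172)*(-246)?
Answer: -6150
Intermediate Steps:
(-147 + 172)*(-246) = 25*(-246) = -6150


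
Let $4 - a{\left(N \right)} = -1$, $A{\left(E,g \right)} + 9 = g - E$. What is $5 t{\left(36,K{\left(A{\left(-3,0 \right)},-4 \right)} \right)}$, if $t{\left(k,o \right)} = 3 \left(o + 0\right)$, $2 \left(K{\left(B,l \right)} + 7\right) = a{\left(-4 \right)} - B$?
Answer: $- \frac{45}{2} \approx -22.5$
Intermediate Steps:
$A{\left(E,g \right)} = -9 + g - E$ ($A{\left(E,g \right)} = -9 - \left(E - g\right) = -9 + g - E$)
$a{\left(N \right)} = 5$ ($a{\left(N \right)} = 4 - -1 = 4 + 1 = 5$)
$K{\left(B,l \right)} = - \frac{9}{2} - \frac{B}{2}$ ($K{\left(B,l \right)} = -7 + \frac{5 - B}{2} = -7 - \left(- \frac{5}{2} + \frac{B}{2}\right) = - \frac{9}{2} - \frac{B}{2}$)
$t{\left(k,o \right)} = 3 o$
$5 t{\left(36,K{\left(A{\left(-3,0 \right)},-4 \right)} \right)} = 5 \cdot 3 \left(- \frac{9}{2} - \frac{-9 + 0 - -3}{2}\right) = 5 \cdot 3 \left(- \frac{9}{2} - \frac{-9 + 0 + 3}{2}\right) = 5 \cdot 3 \left(- \frac{9}{2} - -3\right) = 5 \cdot 3 \left(- \frac{9}{2} + 3\right) = 5 \cdot 3 \left(- \frac{3}{2}\right) = 5 \left(- \frac{9}{2}\right) = - \frac{45}{2}$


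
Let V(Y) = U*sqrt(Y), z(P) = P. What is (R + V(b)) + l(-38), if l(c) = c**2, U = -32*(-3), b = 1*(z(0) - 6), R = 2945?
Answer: 4389 + 96*I*sqrt(6) ≈ 4389.0 + 235.15*I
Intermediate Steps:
b = -6 (b = 1*(0 - 6) = 1*(-6) = -6)
U = 96
V(Y) = 96*sqrt(Y)
(R + V(b)) + l(-38) = (2945 + 96*sqrt(-6)) + (-38)**2 = (2945 + 96*(I*sqrt(6))) + 1444 = (2945 + 96*I*sqrt(6)) + 1444 = 4389 + 96*I*sqrt(6)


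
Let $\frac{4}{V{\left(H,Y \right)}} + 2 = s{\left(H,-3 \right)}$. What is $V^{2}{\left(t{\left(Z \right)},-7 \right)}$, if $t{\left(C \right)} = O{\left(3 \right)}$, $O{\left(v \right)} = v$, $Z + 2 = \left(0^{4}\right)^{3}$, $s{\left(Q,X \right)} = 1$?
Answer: $16$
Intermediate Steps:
$Z = -2$ ($Z = -2 + \left(0^{4}\right)^{3} = -2 + 0^{3} = -2 + 0 = -2$)
$t{\left(C \right)} = 3$
$V{\left(H,Y \right)} = -4$ ($V{\left(H,Y \right)} = \frac{4}{-2 + 1} = \frac{4}{-1} = 4 \left(-1\right) = -4$)
$V^{2}{\left(t{\left(Z \right)},-7 \right)} = \left(-4\right)^{2} = 16$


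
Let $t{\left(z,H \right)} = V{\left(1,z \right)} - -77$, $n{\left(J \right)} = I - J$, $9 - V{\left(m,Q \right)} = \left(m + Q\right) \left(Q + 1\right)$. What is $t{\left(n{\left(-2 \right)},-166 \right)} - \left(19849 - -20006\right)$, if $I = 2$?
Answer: $-39794$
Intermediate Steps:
$V{\left(m,Q \right)} = 9 - \left(1 + Q\right) \left(Q + m\right)$ ($V{\left(m,Q \right)} = 9 - \left(m + Q\right) \left(Q + 1\right) = 9 - \left(Q + m\right) \left(1 + Q\right) = 9 - \left(1 + Q\right) \left(Q + m\right)$)
$n{\left(J \right)} = 2 - J$
$t{\left(z,H \right)} = 85 - z^{2} - 2 z$ ($t{\left(z,H \right)} = \left(9 - z - 1 - z^{2} - z 1\right) - -77 = \left(9 - z - 1 - z^{2} - z\right) + 77 = \left(8 - z^{2} - 2 z\right) + 77 = 85 - z^{2} - 2 z$)
$t{\left(n{\left(-2 \right)},-166 \right)} - \left(19849 - -20006\right) = \left(85 - \left(2 - -2\right)^{2} - 2 \left(2 - -2\right)\right) - \left(19849 - -20006\right) = \left(85 - \left(2 + 2\right)^{2} - 2 \left(2 + 2\right)\right) - \left(19849 + 20006\right) = \left(85 - 4^{2} - 8\right) - 39855 = \left(85 - 16 - 8\right) - 39855 = 61 - 39855 = -39794$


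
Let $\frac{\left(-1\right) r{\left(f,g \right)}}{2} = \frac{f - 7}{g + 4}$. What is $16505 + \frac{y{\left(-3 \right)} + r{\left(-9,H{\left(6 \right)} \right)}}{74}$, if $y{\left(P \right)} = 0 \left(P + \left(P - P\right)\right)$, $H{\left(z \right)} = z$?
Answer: $\frac{3053433}{185} \approx 16505.0$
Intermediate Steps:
$r{\left(f,g \right)} = - \frac{2 \left(-7 + f\right)}{4 + g}$ ($r{\left(f,g \right)} = - 2 \frac{f - 7}{g + 4} = - 2 \frac{-7 + f}{4 + g} = - \frac{2 \left(-7 + f\right)}{4 + g}$)
$y{\left(P \right)} = 0$ ($y{\left(P \right)} = 0 \left(P + 0\right) = 0 P = 0$)
$16505 + \frac{y{\left(-3 \right)} + r{\left(-9,H{\left(6 \right)} \right)}}{74} = 16505 + \frac{0 + \frac{2 \left(7 - -9\right)}{4 + 6}}{74} = 16505 + \frac{0 + \frac{2 \left(7 + 9\right)}{10}}{74} = 16505 + \frac{0 + 2 \cdot \frac{1}{10} \cdot 16}{74} = 16505 + \frac{0 + \frac{16}{5}}{74} = 16505 + \frac{1}{74} \cdot \frac{16}{5} = 16505 + \frac{8}{185} = \frac{3053433}{185}$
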